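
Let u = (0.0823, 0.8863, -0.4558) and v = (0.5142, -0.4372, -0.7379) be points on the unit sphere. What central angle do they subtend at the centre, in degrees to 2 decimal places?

90.51°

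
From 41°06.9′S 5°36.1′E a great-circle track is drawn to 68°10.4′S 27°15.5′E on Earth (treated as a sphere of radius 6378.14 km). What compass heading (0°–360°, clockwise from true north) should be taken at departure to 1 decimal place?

Δλ = 21.657° = 0.3780 rad.
y = sin Δλ · cos φ₂ = (0.3690)(0.3718) = 0.1372
x = cos φ₁ sin φ₂ − sin φ₁ cos φ₂ cos Δλ = (0.7534)(-0.9283) − (-0.6576)(0.3718)(0.9294) = -0.4722
θ = atan2(y, x) = 163.80°, so the bearing is 163.8°.

163.8°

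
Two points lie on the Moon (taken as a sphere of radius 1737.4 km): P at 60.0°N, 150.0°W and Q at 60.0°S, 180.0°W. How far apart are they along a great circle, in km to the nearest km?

3707 km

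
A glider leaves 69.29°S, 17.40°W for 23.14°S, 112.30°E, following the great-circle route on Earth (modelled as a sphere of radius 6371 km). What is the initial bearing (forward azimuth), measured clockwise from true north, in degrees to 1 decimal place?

With φ₁ = -1.2093, φ₂ = -0.4039, Δλ = 2.2637 rad, the forward-azimuth formula gives
θ = atan2( sin Δλ cos φ₂ , cos φ₁ sin φ₂ − sin φ₁ cos φ₂ cos Δλ ) = atan2(0.7075, -0.6884) = 134.22°.
So the initial bearing is 134.2°.

134.2°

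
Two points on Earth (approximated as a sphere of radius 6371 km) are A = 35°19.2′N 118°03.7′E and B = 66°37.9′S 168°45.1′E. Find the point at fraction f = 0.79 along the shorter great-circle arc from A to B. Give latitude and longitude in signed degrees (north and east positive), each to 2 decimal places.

Central angle δ = 1.9025 rad. Interpolating on the sphere with fraction f = 0.79:
P = [sin((1−f)δ)·A + sin(fδ)·B] / sin δ = 0.4114·A + 1.0552·B in Cartesian coordinates,
giving P = (-0.5684, 0.3779, -0.7308), i.e. latitude -46.96°, longitude 146.39°.

-46.96°, 146.39°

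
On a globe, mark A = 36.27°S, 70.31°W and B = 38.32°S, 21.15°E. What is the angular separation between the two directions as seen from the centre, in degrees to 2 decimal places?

69.47°

Let φ₁ = -0.6330 rad, φ₂ = -0.6688 rad, and Δλ = 1.5963 rad.
Haversine: a = sin²(Δφ/2) + cos φ₁ cos φ₂ sin²(Δλ/2) = 0.0003 + (0.8062)(0.7846)(0.5127) = 0.32465.
Central angle c = 2·arcsin(√a) = 1.21248 rad.
So the angular separation is 69.47°.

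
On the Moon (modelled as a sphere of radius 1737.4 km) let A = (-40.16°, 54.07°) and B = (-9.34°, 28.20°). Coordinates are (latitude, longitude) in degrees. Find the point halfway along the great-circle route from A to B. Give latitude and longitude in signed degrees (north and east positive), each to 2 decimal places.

-25.31°, 39.46°

Central angle δ = 0.6710 rad. Interpolating on the sphere with fraction f = 0.5:
P = [sin((1−f)δ)·A + sin(fδ)·B] / sin δ = 0.5295·A + 0.5295·B in Cartesian coordinates,
giving P = (0.6980, 0.5746, -0.4274), i.e. latitude -25.31°, longitude 39.46°.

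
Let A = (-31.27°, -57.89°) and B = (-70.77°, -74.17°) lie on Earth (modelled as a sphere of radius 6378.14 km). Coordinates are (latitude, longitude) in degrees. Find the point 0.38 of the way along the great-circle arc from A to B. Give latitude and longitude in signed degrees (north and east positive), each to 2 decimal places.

The central angle between A and B is δ = 0.7070 rad.
With f = 0.38, the slerp weights are sin((1−f)δ)/sin δ = 0.6534 and sin(fδ)/sin δ = 0.4086.
Weighted sum of the unit vectors: (0.6534)·(0.4543,-0.7240,-0.5191) + (0.4086)·(0.0898,-0.3169,-0.9442) = (0.3336, -0.6026, -0.7250).
Converting back: φ = atan2(z, √(x²+y²)) = -46.47°, λ = atan2(y, x) = -61.03°.

-46.47°, -61.03°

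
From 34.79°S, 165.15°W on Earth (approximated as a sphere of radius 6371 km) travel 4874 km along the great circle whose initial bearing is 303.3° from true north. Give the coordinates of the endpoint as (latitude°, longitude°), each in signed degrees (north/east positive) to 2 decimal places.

Angular distance δ = d/R = 4874/6371 = 0.76503 rad; initial bearing θ = 5.2936 rad.
sin φ₂ = sin φ₁ cos δ + cos φ₁ sin δ cos θ = (-0.5706)(0.7214) + (0.8212)(0.6926)(0.5490) = -0.0993, so φ₂ = -5.70°.
Δλ = atan2(sin θ sin δ cos φ₁, cos δ − sin φ₁ sin φ₂) = atan2(-0.4754, 0.6647) = -35.572°.
λ₂ = -165.150° − 35.572° = -200.72° → 159.28° after wrapping to (−180°, 180°].

-5.70°, 159.28°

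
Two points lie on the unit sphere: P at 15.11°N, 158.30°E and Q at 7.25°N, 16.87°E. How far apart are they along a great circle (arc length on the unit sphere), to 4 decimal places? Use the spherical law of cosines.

2.3687

With latitudes φ₁ = 15.110°, φ₂ = 7.250° and longitude difference Δλ = -141.430°:
cos c = sin φ₁ sin φ₂ + cos φ₁ cos φ₂ cos Δλ = (0.2607)(0.1262) + (0.9654)(0.9920)(-0.7818) = -0.71588,
so c = arccos(-0.71588) = 2.36869 rad.
On the unit sphere the arc length equals the central angle: 2.3687.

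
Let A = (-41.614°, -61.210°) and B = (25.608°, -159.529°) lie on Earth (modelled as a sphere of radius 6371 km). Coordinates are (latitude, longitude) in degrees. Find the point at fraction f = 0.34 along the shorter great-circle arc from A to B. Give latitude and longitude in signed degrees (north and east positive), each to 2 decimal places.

The central angle between A and B is δ = 1.9656 rad.
With f = 0.34, the slerp weights are sin((1−f)δ)/sin δ = 1.0430 and sin(fδ)/sin δ = 0.6713.
Weighted sum of the unit vectors: (1.0430)·(0.3601,-0.6552,-0.6641) + (0.6713)·(-0.8448,-0.3154,0.4322) = (-0.1915, -0.8951, -0.4026).
Converting back: φ = atan2(z, √(x²+y²)) = -23.74°, λ = atan2(y, x) = -102.08°.

-23.74°, -102.08°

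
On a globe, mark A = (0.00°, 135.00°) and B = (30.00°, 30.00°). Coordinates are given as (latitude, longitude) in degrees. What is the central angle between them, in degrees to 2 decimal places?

102.95°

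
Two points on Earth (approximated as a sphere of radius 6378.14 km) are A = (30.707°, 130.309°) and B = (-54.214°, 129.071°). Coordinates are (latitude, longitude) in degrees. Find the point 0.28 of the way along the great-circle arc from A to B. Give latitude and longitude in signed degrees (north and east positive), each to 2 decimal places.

The central angle between A and B is δ = 1.4823 rad.
With f = 0.28, the slerp weights are sin((1−f)δ)/sin δ = 0.8793 and sin(fδ)/sin δ = 0.4048.
Weighted sum of the unit vectors: (0.8793)·(-0.5562,0.6556,0.5106) + (0.4048)·(-0.3686,0.4540,-0.8112) = (-0.6383, 0.7603, 0.1206).
Converting back: φ = atan2(z, √(x²+y²)) = 6.93°, λ = atan2(y, x) = 130.01°.

6.93°, 130.01°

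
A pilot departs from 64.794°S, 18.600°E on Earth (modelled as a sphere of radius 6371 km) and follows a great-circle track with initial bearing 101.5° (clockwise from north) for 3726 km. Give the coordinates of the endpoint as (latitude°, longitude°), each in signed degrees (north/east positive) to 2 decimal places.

Angular distance δ = d/R = 3726/6371 = 0.58484 rad; initial bearing θ = 1.7715 rad.
sin φ₂ = sin φ₁ cos δ + cos φ₁ sin δ cos θ = (-0.9048)(0.8338) + (0.4259)(0.5521)(-0.1994) = -0.8013, so φ₂ = -53.25°.
Δλ = atan2(sin θ sin δ cos φ₁, cos δ − sin φ₁ sin φ₂) = atan2(0.2304, 0.1088) = 64.718°.
λ₂ = 18.600° + 64.718° = 83.32°.

-53.25°, 83.32°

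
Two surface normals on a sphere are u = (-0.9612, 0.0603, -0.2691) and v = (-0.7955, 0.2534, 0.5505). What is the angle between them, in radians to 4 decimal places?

0.8870 rad

u·v = 0.6318; |u| = 1.0000, |v| = 1.0000.
cos θ = (u·v)/(|u||v|) = 0.6318, so θ = 0.8870 rad.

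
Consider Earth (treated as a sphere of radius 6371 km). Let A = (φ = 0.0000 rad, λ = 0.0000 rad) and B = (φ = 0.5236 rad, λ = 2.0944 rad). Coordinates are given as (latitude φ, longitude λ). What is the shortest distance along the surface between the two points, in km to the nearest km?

12861 km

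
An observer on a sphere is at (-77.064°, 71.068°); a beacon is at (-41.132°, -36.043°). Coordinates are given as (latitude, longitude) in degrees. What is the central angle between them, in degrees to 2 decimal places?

With latitudes φ₁ = -77.064°, φ₂ = -41.132° and longitude difference Δλ = -107.111°:
cos c = sin φ₁ sin φ₂ + cos φ₁ cos φ₂ cos Δλ = (-0.9746)(-0.6578) + (0.2239)(0.7532)(-0.2942) = 0.59149,
so c = arccos(0.59149) = 0.93789 rad.
So the angular separation is 53.74°.

53.74°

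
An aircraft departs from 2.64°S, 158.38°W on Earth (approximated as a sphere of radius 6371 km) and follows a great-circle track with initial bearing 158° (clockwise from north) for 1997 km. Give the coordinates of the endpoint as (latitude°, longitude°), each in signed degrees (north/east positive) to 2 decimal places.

Angular distance δ = d/R = 1997/6371 = 0.31345 rad; initial bearing θ = 2.7576 rad.
sin φ₂ = sin φ₁ cos δ + cos φ₁ sin δ cos θ = (-0.0461)(0.9513) + (0.9989)(0.3083)(-0.9272) = -0.3294, so φ₂ = -19.23°.
Δλ = atan2(sin θ sin δ cos φ₁, cos δ − sin φ₁ sin φ₂) = atan2(0.1154, 0.9361) = 7.027°.
λ₂ = -158.380° + 7.027° = -151.35°.

-19.23°, -151.35°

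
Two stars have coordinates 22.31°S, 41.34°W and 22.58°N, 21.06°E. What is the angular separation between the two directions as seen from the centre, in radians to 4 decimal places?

With latitudes φ₁ = -22.310°, φ₂ = 22.580° and longitude difference Δλ = 62.400°:
cos c = sin φ₁ sin φ₂ + cos φ₁ cos φ₂ cos Δλ = (-0.3796)(0.3840) + (0.9251)(0.9233)(0.4633) = 0.25000,
so c = arccos(0.25000) = 1.31812 rad.
So the angular separation is 1.3181 rad.

1.3181 rad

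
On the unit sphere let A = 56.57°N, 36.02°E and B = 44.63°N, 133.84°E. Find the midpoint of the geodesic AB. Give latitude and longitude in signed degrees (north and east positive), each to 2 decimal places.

61.38°, 93.24°

The central angle between A and B is δ = 1.0087 rad.
With f = 0.5, the slerp weights are sin((1−f)δ)/sin δ = 0.5711 and sin(fδ)/sin δ = 0.5711.
Weighted sum of the unit vectors: (0.5711)·(0.4456,0.3240,0.8346) + (0.5711)·(-0.4929,0.5133,0.7025) = (-0.0270, 0.4782, 0.8778).
Converting back: φ = atan2(z, √(x²+y²)) = 61.38°, λ = atan2(y, x) = 93.24°.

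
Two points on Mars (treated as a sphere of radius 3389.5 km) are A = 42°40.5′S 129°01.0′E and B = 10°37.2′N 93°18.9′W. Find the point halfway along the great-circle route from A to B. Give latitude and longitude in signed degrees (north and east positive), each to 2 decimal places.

-36.71°, -141.73°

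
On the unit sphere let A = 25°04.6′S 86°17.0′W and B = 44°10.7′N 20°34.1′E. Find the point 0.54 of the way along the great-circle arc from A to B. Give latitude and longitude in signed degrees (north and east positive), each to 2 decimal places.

Central angle δ = 2.0756 rad. Interpolating on the sphere with fraction f = 0.54:
P = [sin((1−f)δ)·A + sin(fδ)·B] / sin δ = 0.9325·A + 1.0288·B in Cartesian coordinates,
giving P = (0.7456, -0.5836, 0.3217), i.e. latitude 18.77°, longitude -38.05°.

18.77°, -38.05°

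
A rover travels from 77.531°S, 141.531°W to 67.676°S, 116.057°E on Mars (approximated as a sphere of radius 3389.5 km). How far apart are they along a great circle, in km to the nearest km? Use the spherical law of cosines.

Let φ₁ = -1.3532 rad, φ₂ = -1.1812 rad, and Δλ = -1.7874 rad.
cos c = sin φ₁ sin φ₂ + cos φ₁ cos φ₂ cos Δλ = (-0.9764)(-0.9251) + (0.2159)(0.3798)(-0.2149) = 0.88560,
so c = arccos(0.88560) = 0.48300 rad.
Distance = R·c = 3389.5 × 0.4830 ≈ 1637 km.

1637 km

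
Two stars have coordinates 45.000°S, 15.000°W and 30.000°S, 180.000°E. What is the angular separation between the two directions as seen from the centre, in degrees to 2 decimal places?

In radians: φ₁ = -0.7854, φ₂ = -0.5236, Δλ = -165.000° = -2.8798 rad.
cos c = sin φ₁ sin φ₂ + cos φ₁ cos φ₂ cos Δλ = (-0.7071)(-0.5000) + (0.7071)(0.8660)(-0.9659) = -0.23795,
so c = arccos(-0.23795) = 1.81105 rad.
So the angular separation is 103.77°.

103.77°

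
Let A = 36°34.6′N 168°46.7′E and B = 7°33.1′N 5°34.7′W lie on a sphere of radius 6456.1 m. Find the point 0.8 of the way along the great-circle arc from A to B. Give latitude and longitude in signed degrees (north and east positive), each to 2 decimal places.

34.46°, -2.00°

The central angle between A and B is δ = 2.3659 rad.
With f = 0.8, the slerp weights are sin((1−f)δ)/sin δ = 0.6508 and sin(fδ)/sin δ = 1.3548.
Weighted sum of the unit vectors: (0.6508)·(-0.7877,0.1563,0.5959) + (1.3548)·(0.9866,-0.0964,0.1314) = (0.8240, -0.0288, 0.5659).
Converting back: φ = atan2(z, √(x²+y²)) = 34.46°, λ = atan2(y, x) = -2.00°.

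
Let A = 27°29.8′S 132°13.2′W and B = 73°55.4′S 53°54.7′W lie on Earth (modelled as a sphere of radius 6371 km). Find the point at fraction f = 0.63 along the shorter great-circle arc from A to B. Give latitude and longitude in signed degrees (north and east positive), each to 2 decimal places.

Central angle δ = 1.0548 rad. Interpolating on the sphere with fraction f = 0.63:
P = [sin((1−f)δ)·A + sin(fδ)·B] / sin δ = 0.4374·A + 0.7090·B in Cartesian coordinates,
giving P = (-0.1451, -0.4460, -0.8832), i.e. latitude -62.03°, longitude -108.02°.

-62.03°, -108.02°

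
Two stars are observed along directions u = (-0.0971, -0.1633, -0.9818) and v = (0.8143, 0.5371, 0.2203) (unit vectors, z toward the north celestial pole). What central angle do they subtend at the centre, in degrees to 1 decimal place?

u·v = -0.3831; |u| = 1.0000, |v| = 1.0000.
cos θ = (u·v)/(|u||v|) = -0.3830, so θ = 112.5°.

112.5°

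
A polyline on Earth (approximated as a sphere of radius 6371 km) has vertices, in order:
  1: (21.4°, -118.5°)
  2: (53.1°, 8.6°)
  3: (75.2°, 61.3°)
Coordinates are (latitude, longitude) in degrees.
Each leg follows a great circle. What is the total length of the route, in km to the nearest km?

Leg 1→2: central angle 1.6162 rad, distance 10297.0 km.
Leg 2→3: central angle 0.5235 rad, distance 3334.9 km.
Total: 10297.0 + 3334.9 ≈ 13632 km.

13632 km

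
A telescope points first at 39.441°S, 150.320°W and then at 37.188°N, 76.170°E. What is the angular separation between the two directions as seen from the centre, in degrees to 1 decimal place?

With latitudes φ₁ = -39.441°, φ₂ = 37.188° and longitude difference Δλ = -133.510°:
Haversine: a = sin²(Δφ/2) + cos φ₁ cos φ₂ sin²(Δλ/2) = 0.3844 + (0.7723)(0.7967)(0.8442) = 0.90378.
Central angle c = 2·arcsin(√a) = 2.51081 rad.
So the angular separation is 143.9°.

143.9°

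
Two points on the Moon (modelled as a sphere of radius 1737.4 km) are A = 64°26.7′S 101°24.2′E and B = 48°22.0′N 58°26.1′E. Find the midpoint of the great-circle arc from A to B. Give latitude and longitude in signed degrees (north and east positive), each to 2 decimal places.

The central angle between A and B is δ = 2.0540 rad.
With f = 0.5, the slerp weights are sin((1−f)δ)/sin δ = 0.9664 and sin(fδ)/sin δ = 0.9664.
Weighted sum of the unit vectors: (0.9664)·(-0.0853,0.4229,-0.9022) + (0.9664)·(0.3478,0.5661,0.7474) = (0.2537, 0.9557, -0.1496).
Converting back: φ = atan2(z, √(x²+y²)) = -8.60°, λ = atan2(y, x) = 75.14°.

-8.60°, 75.14°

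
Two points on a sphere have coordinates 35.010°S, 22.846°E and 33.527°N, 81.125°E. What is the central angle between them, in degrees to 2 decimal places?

Let φ₁ = -0.6110 rad, φ₂ = 0.5852 rad, and Δλ = 1.0172 rad.
cos c = sin φ₁ sin φ₂ + cos φ₁ cos φ₂ cos Δλ = (-0.5737)(0.5523) + (0.8191)(0.8336)(0.5258) = 0.04211,
so c = arccos(0.04211) = 1.52867 rad.
So the angular separation is 87.59°.

87.59°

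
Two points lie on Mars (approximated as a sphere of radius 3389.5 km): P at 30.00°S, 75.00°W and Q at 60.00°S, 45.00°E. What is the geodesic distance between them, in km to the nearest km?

4585 km

Let φ₁ = -0.5236 rad, φ₂ = -1.0472 rad, and Δλ = 2.0944 rad.
cos c = sin φ₁ sin φ₂ + cos φ₁ cos φ₂ cos Δλ = (-0.5000)(-0.8660) + (0.8660)(0.5000)(-0.5000) = 0.21651,
so c = arccos(0.21651) = 1.35256 rad.
Distance = R·c = 3389.5 × 1.3526 ≈ 4585 km.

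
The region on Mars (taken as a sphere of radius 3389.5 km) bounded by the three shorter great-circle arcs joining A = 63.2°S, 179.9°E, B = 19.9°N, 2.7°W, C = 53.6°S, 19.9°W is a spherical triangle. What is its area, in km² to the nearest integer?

Side lengths (central angles): a = 1.3087, b = 1.0852, c = 2.3852 rad; semiperimeter s = 2.3896.
By l'Huilier's theorem, tan(E/4) = √[tan(s/2) tan((s−a)/2) tan((s−b)/2) tan((s−c)/2)], giving spherical excess E = 0.2015 rad.
Area = E·R² = 0.2015 × (3389.5)² ≈ 2315329 km².

2315329 km²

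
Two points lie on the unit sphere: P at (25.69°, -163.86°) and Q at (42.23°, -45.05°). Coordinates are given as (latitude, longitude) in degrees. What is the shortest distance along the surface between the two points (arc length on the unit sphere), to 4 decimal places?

1.6010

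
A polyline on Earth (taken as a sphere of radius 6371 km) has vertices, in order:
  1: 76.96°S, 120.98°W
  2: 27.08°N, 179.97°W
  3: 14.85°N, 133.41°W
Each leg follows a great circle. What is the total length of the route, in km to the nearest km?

Leg 1→2: central angle 1.9177 rad, distance 12217.7 km.
Leg 2→3: central angle 0.7835 rad, distance 4991.8 km.
Total: 12217.7 + 4991.8 ≈ 17209 km.

17209 km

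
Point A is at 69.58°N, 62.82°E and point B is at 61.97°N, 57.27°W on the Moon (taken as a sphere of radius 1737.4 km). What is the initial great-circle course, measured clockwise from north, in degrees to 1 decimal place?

322.4°

With φ₁ = 1.2144, φ₂ = 1.0816, Δλ = -2.0960 rad, the forward-azimuth formula gives
θ = atan2( sin Δλ cos φ₂ , cos φ₁ sin φ₂ − sin φ₁ cos φ₂ cos Δλ ) = atan2(-0.4066, 0.5288) = -37.56°.
Adding 360° brings this into [0°, 360°): 322.4°.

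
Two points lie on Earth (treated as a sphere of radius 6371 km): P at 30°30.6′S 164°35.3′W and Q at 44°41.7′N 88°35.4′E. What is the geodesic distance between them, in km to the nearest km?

Let φ₁ = -0.5325 rad, φ₂ = 0.7801 rad, and Δλ = -1.8644 rad.
cos c = sin φ₁ sin φ₂ + cos φ₁ cos φ₂ cos Δλ = (-0.5077)(0.7033) + (0.8615)(0.7109)(-0.2894) = -0.53431,
so c = arccos(-0.53431) = 2.13449 rad.
Distance = R·c = 6371 × 2.1345 ≈ 13599 km.

13599 km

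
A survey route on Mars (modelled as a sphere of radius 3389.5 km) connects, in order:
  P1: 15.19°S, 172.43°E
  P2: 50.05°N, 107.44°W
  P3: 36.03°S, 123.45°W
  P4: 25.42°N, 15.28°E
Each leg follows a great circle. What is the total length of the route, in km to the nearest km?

Leg P1→P2: central angle 1.6656 rad, distance 5645.5 km.
Leg P2→P3: central angle 1.5226 rad, distance 5160.7 km.
Leg P3→P4: central angle 2.5006 rad, distance 8475.6 km.
Total: 5645.5 + 5160.7 + 8475.6 ≈ 19282 km.

19282 km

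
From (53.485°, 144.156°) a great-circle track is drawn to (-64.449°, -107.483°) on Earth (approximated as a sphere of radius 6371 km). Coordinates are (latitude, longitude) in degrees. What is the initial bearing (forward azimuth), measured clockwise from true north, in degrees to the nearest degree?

With φ₁ = 0.9335, φ₂ = -1.1248, Δλ = 1.8913 rad, the forward-azimuth formula gives
θ = atan2( sin Δλ cos φ₂ , cos φ₁ sin φ₂ − sin φ₁ cos φ₂ cos Δλ ) = atan2(0.4094, -0.4276) = 136.25°.
So the initial bearing is 136°.

136°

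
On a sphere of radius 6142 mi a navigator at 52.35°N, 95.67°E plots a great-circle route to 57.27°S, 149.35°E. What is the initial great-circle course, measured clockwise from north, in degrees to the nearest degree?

150°

With φ₁ = 0.9137, φ₂ = -0.9996, Δλ = 0.9369 rad, the forward-azimuth formula gives
θ = atan2( sin Δλ cos φ₂ , cos φ₁ sin φ₂ − sin φ₁ cos φ₂ cos Δλ ) = atan2(0.4356, -0.7674) = 150.42°.
So the initial bearing is 150°.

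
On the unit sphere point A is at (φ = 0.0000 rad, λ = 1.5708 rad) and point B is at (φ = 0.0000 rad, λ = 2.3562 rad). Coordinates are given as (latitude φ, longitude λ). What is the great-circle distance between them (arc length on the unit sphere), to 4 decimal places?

Let φ₁ = 0.0000 rad, φ₂ = 0.0000 rad, and Δλ = 0.7854 rad.
Haversine: a = sin²(Δφ/2) + cos φ₁ cos φ₂ sin²(Δλ/2) = 0.0000 + (1.0000)(1.0000)(0.1464) = 0.14645.
Central angle c = 2·arcsin(√a) = 0.78540 rad.
On the unit sphere the arc length equals the central angle: 0.7854.

0.7854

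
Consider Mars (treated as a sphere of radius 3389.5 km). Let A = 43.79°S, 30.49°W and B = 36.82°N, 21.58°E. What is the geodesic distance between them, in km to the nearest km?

With latitudes φ₁ = -43.790°, φ₂ = 36.820° and longitude difference Δλ = 52.070°:
cos c = sin φ₁ sin φ₂ + cos φ₁ cos φ₂ cos Δλ = (-0.6920)(0.5993) + (0.7219)(0.8005)(0.6147) = -0.05951,
so c = arccos(-0.05951) = 1.63034 rad.
Distance = R·c = 3389.5 × 1.6303 ≈ 5526 km.

5526 km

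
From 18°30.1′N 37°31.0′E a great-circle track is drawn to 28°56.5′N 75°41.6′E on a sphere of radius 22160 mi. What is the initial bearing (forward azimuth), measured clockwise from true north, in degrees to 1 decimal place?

66.0°

Δλ = 38.177° = 0.6663 rad.
y = sin Δλ · cos φ₂ = (0.6181)(0.8751) = 0.5409
x = cos φ₁ sin φ₂ − sin φ₁ cos φ₂ cos Δλ = (0.9483)(0.4839) − (0.3173)(0.8751)(0.7861) = 0.2406
θ = atan2(y, x) = 66.02°, so the bearing is 66.0°.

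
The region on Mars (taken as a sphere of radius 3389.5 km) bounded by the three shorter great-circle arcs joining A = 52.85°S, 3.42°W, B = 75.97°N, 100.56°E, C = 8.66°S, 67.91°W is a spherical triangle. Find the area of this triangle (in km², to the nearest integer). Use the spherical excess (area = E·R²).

28404905 km²

Side lengths (central angles): a = 1.9616, b = 1.1841, c = 2.5126 rad; semiperimeter s = 2.8292.
By l'Huilier's theorem, tan(E/4) = √[tan(s/2) tan((s−a)/2) tan((s−b)/2) tan((s−c)/2)], giving spherical excess E = 2.4724 rad.
Area = E·R² = 2.4724 × (3389.5)² ≈ 28404905 km².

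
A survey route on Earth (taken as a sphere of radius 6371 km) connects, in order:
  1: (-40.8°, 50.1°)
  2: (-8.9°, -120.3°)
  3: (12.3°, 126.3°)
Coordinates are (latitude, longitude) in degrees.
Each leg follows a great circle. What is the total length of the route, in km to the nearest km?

Leg 1→2: central angle 2.2605 rad, distance 14401.7 km.
Leg 2→3: central angle 2.0002 rad, distance 12743.2 km.
Total: 14401.7 + 12743.2 ≈ 27145 km.

27145 km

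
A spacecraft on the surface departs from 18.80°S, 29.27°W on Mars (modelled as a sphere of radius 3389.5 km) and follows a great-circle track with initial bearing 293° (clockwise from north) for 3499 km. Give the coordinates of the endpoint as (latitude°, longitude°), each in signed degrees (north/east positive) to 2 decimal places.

Angular distance δ = d/R = 3499/3389.5 = 1.03231 rad; initial bearing θ = 5.1138 rad.
sin φ₂ = sin φ₁ cos δ + cos φ₁ sin δ cos θ = (-0.3223)(0.5128) + (0.9466)(0.8585)(0.3907) = 0.1523, so φ₂ = 8.76°.
Δλ = atan2(sin θ sin δ cos φ₁, cos δ − sin φ₁ sin φ₂) = atan2(-0.7481, 0.5619) = -53.088°.
λ₂ = -29.270° − 53.088° = -82.36°.

8.76°, -82.36°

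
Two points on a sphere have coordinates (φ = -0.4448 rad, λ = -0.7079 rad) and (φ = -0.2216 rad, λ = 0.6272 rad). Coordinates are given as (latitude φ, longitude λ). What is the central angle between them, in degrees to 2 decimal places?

72.53°

Let φ₁ = -0.4448 rad, φ₂ = -0.2216 rad, and Δλ = 1.3351 rad.
cos c = sin φ₁ sin φ₂ + cos φ₁ cos φ₂ cos Δλ = (-0.4303)(-0.2198) + (0.9027)(0.9755)(0.2335) = 0.30021,
so c = arccos(0.30021) = 1.26588 rad.
So the angular separation is 72.53°.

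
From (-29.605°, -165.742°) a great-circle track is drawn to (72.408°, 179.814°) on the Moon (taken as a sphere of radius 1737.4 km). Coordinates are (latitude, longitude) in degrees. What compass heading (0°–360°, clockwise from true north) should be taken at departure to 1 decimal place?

Δλ = -14.444° = -0.2521 rad.
y = sin Δλ · cos φ₂ = (-0.2494)(0.3022) = -0.0754
x = cos φ₁ sin φ₂ − sin φ₁ cos φ₂ cos Δλ = (0.8695)(0.9532) − (-0.4940)(0.3022)(0.9684) = 0.9734
θ = atan2(y, x) = -4.43°; adding 360° gives 355.6°.

355.6°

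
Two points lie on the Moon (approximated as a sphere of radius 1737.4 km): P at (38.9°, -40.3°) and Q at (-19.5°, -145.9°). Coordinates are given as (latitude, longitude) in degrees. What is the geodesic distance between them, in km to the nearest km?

With latitudes φ₁ = 38.900°, φ₂ = -19.500° and longitude difference Δλ = -105.600°:
cos c = sin φ₁ sin φ₂ + cos φ₁ cos φ₂ cos Δλ = (0.6280)(-0.3338) + (0.7782)(0.9426)(-0.2689) = -0.40690,
so c = arccos(-0.40690) = 1.98985 rad.
Distance = R·c = 1737.4 × 1.9899 ≈ 3457 km.

3457 km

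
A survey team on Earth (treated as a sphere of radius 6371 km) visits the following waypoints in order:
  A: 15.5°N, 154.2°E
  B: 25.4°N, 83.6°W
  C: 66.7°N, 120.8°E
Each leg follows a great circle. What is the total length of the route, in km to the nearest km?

Leg A→B: central angle 1.9275 rad, distance 12280.4 km.
Leg B→C: central angle 1.5022 rad, distance 9570.4 km.
Total: 12280.4 + 9570.4 ≈ 21851 km.

21851 km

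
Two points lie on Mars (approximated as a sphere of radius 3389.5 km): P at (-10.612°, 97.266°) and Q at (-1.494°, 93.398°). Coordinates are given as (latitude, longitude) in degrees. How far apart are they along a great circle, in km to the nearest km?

585 km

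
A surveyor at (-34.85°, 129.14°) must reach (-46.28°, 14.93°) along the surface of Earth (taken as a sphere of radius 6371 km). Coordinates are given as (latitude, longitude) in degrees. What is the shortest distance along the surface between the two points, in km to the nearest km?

8852 km

Let φ₁ = -0.6082 rad, φ₂ = -0.8077 rad, and Δλ = -1.9933 rad.
Haversine: a = sin²(Δφ/2) + cos φ₁ cos φ₂ sin²(Δλ/2) = 0.0099 + (0.8207)(0.6911)(0.7050) = 0.40980.
Central angle c = 2·arcsin(√a) = 1.38941 rad.
Distance = R·c = 6371 × 1.3894 ≈ 8852 km.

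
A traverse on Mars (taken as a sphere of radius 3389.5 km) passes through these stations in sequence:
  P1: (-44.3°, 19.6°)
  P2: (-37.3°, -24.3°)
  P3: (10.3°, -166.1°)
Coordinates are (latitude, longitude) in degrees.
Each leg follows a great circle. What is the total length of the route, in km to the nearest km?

10050 km

Leg P1→P2: central angle 0.5855 rad, distance 1984.5 km.
Leg P2→P3: central angle 2.3795 rad, distance 8065.4 km.
Total: 1984.5 + 8065.4 ≈ 10050 km.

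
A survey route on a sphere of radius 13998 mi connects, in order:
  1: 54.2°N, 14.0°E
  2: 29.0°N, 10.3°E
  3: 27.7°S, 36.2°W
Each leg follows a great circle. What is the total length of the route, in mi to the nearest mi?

23802 mi

Leg 1→2: central angle 0.4423 rad, distance 6191.6 mi.
Leg 2→3: central angle 1.2580 rad, distance 17609.9 mi.
Total: 6191.6 + 17609.9 ≈ 23802 mi.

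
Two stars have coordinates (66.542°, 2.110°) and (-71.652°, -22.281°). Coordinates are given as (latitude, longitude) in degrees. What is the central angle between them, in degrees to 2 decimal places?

139.16°

With latitudes φ₁ = 66.542°, φ₂ = -71.652° and longitude difference Δλ = -24.391°:
Haversine: a = sin²(Δφ/2) + cos φ₁ cos φ₂ sin²(Δλ/2) = 0.8727 + (0.3981)(0.3148)(0.0446) = 0.87830.
Central angle c = 2·arcsin(√a) = 2.42888 rad.
So the angular separation is 139.16°.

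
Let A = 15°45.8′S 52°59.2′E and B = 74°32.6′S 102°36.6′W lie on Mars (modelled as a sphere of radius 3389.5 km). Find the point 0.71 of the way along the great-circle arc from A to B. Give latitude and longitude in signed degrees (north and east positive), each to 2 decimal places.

Central angle δ = 1.5425 rad. Interpolating on the sphere with fraction f = 0.71:
P = [sin((1−f)δ)·A + sin(fδ)·B] / sin δ = 0.4327·A + 0.8894·B in Cartesian coordinates,
giving P = (0.1990, 0.1012, -0.9748), i.e. latitude -77.10°, longitude 26.97°.

-77.10°, 26.97°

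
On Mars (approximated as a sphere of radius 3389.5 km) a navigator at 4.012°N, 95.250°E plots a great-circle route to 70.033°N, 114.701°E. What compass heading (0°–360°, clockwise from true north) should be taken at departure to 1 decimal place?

7.1°

With φ₁ = 0.0700, φ₂ = 1.2223, Δλ = 0.3395 rad, the forward-azimuth formula gives
θ = atan2( sin Δλ cos φ₂ , cos φ₁ sin φ₂ − sin φ₁ cos φ₂ cos Δλ ) = atan2(0.1137, 0.9151) = 7.08°.
So the initial bearing is 7.1°.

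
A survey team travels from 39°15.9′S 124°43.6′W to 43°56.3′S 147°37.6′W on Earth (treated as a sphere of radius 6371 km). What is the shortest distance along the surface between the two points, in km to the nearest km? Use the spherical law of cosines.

1967 km

Let φ₁ = -0.6853 rad, φ₂ = -0.7669 rad, and Δλ = -0.3997 rad.
cos c = sin φ₁ sin φ₂ + cos φ₁ cos φ₂ cos Δλ = (-0.6329)(-0.6939) + (0.7742)(0.7201)(0.9212) = 0.95274,
so c = arccos(0.95274) = 0.30868 rad.
Distance = R·c = 6371 × 0.3087 ≈ 1967 km.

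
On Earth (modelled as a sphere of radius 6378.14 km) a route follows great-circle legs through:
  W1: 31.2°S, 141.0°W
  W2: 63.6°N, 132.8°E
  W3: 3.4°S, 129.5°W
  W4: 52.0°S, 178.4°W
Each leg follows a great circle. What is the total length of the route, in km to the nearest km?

Leg W1→W2: central angle 2.0251 rad, distance 12916.1 km.
Leg W2→W3: central angle 1.6836 rad, distance 10738.4 km.
Leg W3→W4: central angle 1.1032 rad, distance 7036.4 km.
Total: 12916.1 + 10738.4 + 7036.4 ≈ 30691 km.

30691 km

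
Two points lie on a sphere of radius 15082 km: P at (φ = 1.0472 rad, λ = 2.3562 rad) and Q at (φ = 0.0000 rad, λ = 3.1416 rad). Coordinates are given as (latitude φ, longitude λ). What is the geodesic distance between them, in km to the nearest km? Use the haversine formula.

With latitudes φ₁ = 60.000°, φ₂ = 0.000° and longitude difference Δλ = 45.000°:
Haversine: a = sin²(Δφ/2) + cos φ₁ cos φ₂ sin²(Δλ/2) = 0.2500 + (0.5000)(1.0000)(0.1464) = 0.32322.
Central angle c = 2·arcsin(√a) = 1.20943 rad.
Distance = R·c = 15082 × 1.2094 ≈ 18241 km.

18241 km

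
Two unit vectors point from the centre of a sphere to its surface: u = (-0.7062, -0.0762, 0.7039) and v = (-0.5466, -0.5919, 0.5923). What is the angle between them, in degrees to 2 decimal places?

32.00°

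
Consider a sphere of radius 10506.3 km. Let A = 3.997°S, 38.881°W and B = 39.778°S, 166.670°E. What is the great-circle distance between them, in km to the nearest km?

23897 km

With latitudes φ₁ = -3.997°, φ₂ = -39.778° and longitude difference Δλ = -154.449°:
Haversine: a = sin²(Δφ/2) + cos φ₁ cos φ₂ sin²(Δλ/2) = 0.0944 + (0.9976)(0.7685)(0.9511) = 0.82354.
Central angle c = 2·arcsin(√a) = 2.27455 rad.
Distance = R·c = 10506.3 × 2.2746 ≈ 23897 km.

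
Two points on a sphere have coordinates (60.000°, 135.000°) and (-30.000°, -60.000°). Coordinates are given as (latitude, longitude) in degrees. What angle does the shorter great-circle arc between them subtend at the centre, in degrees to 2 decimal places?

148.35°

With latitudes φ₁ = 60.000°, φ₂ = -30.000° and longitude difference Δλ = 165.000°:
Haversine: a = sin²(Δφ/2) + cos φ₁ cos φ₂ sin²(Δλ/2) = 0.5000 + (0.5000)(0.8660)(0.9830) = 0.92564.
Central angle c = 2·arcsin(√a) = 2.58920 rad.
So the angular separation is 148.35°.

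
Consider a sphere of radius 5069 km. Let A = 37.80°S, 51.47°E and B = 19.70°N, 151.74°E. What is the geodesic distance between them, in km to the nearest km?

9717 km

In radians: φ₁ = -0.6597, φ₂ = 0.3438, Δλ = 100.270° = 1.7500 rad.
Haversine: a = sin²(Δφ/2) + cos φ₁ cos φ₂ sin²(Δλ/2) = 0.2314 + (0.7902)(0.9415)(0.5891) = 0.66962.
Central angle c = 2·arcsin(√a) = 1.91690 rad.
Distance = R·c = 5069 × 1.9169 ≈ 9717 km.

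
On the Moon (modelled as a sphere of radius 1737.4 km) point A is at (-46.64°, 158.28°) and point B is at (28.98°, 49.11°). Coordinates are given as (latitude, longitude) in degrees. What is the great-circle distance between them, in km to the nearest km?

3740 km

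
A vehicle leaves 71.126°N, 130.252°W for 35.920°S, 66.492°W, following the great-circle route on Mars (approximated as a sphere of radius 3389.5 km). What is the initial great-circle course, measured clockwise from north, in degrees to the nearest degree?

Δλ = 63.760° = 1.1128 rad.
y = sin Δλ · cos φ₂ = (0.8969)(0.8098) = 0.7264
x = cos φ₁ sin φ₂ − sin φ₁ cos φ₂ cos Δλ = (0.3235)(-0.5867) − (0.9462)(0.8098)(0.4421) = -0.5286
θ = atan2(y, x) = 126.04°, so the bearing is 126°.

126°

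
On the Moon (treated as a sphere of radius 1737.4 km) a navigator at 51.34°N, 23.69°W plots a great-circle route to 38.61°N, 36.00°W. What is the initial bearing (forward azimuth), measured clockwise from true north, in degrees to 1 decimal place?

Δλ = -12.310° = -0.2149 rad.
y = sin Δλ · cos φ₂ = (-0.2132)(0.7814) = -0.1666
x = cos φ₁ sin φ₂ − sin φ₁ cos φ₂ cos Δλ = (0.6247)(0.6240) − (0.7809)(0.7814)(0.9770) = -0.2063
θ = atan2(y, x) = -141.08°; adding 360° gives 218.9°.

218.9°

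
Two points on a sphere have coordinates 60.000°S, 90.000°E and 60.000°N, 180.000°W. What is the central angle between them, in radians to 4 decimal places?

2.4189 rad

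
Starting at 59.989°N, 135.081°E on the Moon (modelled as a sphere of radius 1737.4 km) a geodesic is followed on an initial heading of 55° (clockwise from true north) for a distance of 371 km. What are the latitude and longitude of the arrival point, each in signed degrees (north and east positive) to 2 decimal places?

Angular distance δ = d/R = 371/1737.4 = 0.21354 rad; initial bearing θ = 0.9599 rad.
sin φ₂ = sin φ₁ cos δ + cos φ₁ sin δ cos θ = (0.8659)(0.9773) + (0.5002)(0.2119)(0.5736) = 0.9071, so φ₂ = 65.10°.
Δλ = atan2(sin θ sin δ cos φ₁, cos δ − sin φ₁ sin φ₂) = atan2(0.0868, 0.1918) = 24.351°.
λ₂ = 135.081° + 24.351° = 159.43°.

65.10°, 159.43°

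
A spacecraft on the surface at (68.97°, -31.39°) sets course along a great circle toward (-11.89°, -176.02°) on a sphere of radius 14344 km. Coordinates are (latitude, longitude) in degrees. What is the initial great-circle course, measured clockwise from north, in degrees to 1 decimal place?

With φ₁ = 1.2038, φ₂ = -0.2075, Δλ = -2.5243 rad, the forward-azimuth formula gives
θ = atan2( sin Δλ cos φ₂ , cos φ₁ sin φ₂ − sin φ₁ cos φ₂ cos Δλ ) = atan2(-0.5664, 0.6709) = -40.18°.
Adding 360° brings this into [0°, 360°): 319.8°.

319.8°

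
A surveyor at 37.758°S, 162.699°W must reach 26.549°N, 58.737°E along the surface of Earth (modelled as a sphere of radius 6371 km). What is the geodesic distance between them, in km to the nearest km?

15957 km

Let φ₁ = -0.6590 rad, φ₂ = 0.4634 rad, and Δλ = -2.4184 rad.
Haversine: a = sin²(Δφ/2) + cos φ₁ cos φ₂ sin²(Δλ/2) = 0.2832 + (0.7906)(0.8946)(0.8748) = 0.90195.
Central angle c = 2·arcsin(√a) = 2.50462 rad.
Distance = R·c = 6371 × 2.5046 ≈ 15957 km.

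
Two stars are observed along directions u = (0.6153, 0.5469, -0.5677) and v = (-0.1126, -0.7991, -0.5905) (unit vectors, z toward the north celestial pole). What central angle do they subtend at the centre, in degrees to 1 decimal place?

u·v = -0.1711; |u| = 1.0000, |v| = 1.0000.
cos θ = (u·v)/(|u||v|) = -0.1711, so θ = 99.9°.

99.9°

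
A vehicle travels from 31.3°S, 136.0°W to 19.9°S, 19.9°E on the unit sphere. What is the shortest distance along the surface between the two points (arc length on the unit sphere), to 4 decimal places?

In radians: φ₁ = -0.5463, φ₂ = -0.3473, Δλ = 155.900° = 2.7210 rad.
cos c = sin φ₁ sin φ₂ + cos φ₁ cos φ₂ cos Δλ = (-0.5195)(-0.3404) + (0.8545)(0.9403)(-0.9128) = -0.55657,
so c = arccos(-0.55657) = 2.16105 rad.
On the unit sphere the arc length equals the central angle: 2.1610.

2.1610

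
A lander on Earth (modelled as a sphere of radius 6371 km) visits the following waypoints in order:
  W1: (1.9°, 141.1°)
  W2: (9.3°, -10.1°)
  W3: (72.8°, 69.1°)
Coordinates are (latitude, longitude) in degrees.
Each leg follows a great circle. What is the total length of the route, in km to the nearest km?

Leg W1→W2: central angle 2.6040 rad, distance 16590.2 km.
Leg W2→W3: central angle 1.3602 rad, distance 8665.7 km.
Total: 16590.2 + 8665.7 ≈ 25256 km.

25256 km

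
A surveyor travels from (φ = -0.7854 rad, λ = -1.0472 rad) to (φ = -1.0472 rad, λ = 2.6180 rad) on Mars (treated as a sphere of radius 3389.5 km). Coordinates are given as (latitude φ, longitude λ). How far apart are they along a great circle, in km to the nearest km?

4269 km

With latitudes φ₁ = -45.000°, φ₂ = -60.000° and longitude difference Δλ = -150.000°:
cos c = sin φ₁ sin φ₂ + cos φ₁ cos φ₂ cos Δλ = (-0.7071)(-0.8660) + (0.7071)(0.5000)(-0.8660) = 0.30619,
so c = arccos(0.30619) = 1.25961 rad.
Distance = R·c = 3389.5 × 1.2596 ≈ 4269 km.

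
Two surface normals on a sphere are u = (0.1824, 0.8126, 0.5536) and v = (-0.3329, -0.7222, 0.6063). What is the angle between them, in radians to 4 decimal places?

u·v = -0.3119; |u| = 1.0000, |v| = 1.0000.
cos θ = (u·v)/(|u||v|) = -0.3119, so θ = 1.8880 rad.

1.8880 rad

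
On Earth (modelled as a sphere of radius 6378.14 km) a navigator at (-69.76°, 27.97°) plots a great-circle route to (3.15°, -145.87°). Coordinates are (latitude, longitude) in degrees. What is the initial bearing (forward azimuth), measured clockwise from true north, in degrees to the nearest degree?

187°

With φ₁ = -1.2175, φ₂ = 0.0550, Δλ = -3.0341 rad, the forward-azimuth formula gives
θ = atan2( sin Δλ cos φ₂ , cos φ₁ sin φ₂ − sin φ₁ cos φ₂ cos Δλ ) = atan2(-0.1071, -0.9124) = -173.30°.
Adding 360° brings this into [0°, 360°): 187°.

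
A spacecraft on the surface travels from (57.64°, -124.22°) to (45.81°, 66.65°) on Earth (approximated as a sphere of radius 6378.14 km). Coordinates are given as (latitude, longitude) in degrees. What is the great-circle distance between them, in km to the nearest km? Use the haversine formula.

Let φ₁ = 1.0060 rad, φ₂ = 0.7995 rad, and Δλ = -2.9519 rad.
Haversine: a = sin²(Δφ/2) + cos φ₁ cos φ₂ sin²(Δλ/2) = 0.0106 + (0.5352)(0.6970)(0.9910) = 0.38035.
Central angle c = 2·arcsin(√a) = 1.32916 rad.
Distance = R·c = 6378.14 × 1.3292 ≈ 8478 km.

8478 km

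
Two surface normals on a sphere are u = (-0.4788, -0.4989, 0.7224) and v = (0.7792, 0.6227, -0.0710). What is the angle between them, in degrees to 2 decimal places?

u·v = -0.7350; |u| = 1.0000, |v| = 1.0000.
cos θ = (u·v)/(|u||v|) = -0.7351, so θ = 137.31°.

137.31°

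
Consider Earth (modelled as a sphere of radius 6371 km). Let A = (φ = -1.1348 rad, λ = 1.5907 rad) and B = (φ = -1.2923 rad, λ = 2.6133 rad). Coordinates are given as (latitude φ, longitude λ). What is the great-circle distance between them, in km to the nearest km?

In radians: φ₁ = -1.1348, φ₂ = -1.2923, Δλ = 58.591° = 1.0226 rad.
cos c = sin φ₁ sin φ₂ + cos φ₁ cos φ₂ cos Δλ = (-0.9064)(-0.9615) + (0.4223)(0.2749)(0.5211) = 0.93203,
so c = arccos(0.93203) = 0.37083 rad.
Distance = R·c = 6371 × 0.3708 ≈ 2363 km.

2363 km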